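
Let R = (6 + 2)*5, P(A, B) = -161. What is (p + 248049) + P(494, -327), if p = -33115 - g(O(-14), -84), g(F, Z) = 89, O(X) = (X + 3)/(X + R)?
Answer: 214684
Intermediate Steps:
R = 40 (R = 8*5 = 40)
O(X) = (3 + X)/(40 + X) (O(X) = (X + 3)/(X + 40) = (3 + X)/(40 + X))
p = -33204 (p = -33115 - 1*89 = -33115 - 89 = -33204)
(p + 248049) + P(494, -327) = (-33204 + 248049) - 161 = 214845 - 161 = 214684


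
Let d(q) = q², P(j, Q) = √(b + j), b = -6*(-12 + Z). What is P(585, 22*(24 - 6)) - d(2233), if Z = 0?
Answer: -4986289 + 3*√73 ≈ -4.9863e+6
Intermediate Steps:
b = 72 (b = -6*(-12 + 0) = -6*(-12) = 72)
P(j, Q) = √(72 + j)
P(585, 22*(24 - 6)) - d(2233) = √(72 + 585) - 1*2233² = √657 - 1*4986289 = 3*√73 - 4986289 = -4986289 + 3*√73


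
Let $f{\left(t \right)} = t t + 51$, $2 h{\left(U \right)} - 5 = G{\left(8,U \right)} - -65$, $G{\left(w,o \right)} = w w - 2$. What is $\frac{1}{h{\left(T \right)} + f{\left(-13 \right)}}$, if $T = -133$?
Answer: $\frac{1}{286} \approx 0.0034965$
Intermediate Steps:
$G{\left(w,o \right)} = -2 + w^{2}$ ($G{\left(w,o \right)} = w^{2} - 2 = -2 + w^{2}$)
$h{\left(U \right)} = 66$ ($h{\left(U \right)} = \frac{5}{2} + \frac{\left(-2 + 8^{2}\right) - -65}{2} = \frac{5}{2} + \frac{\left(-2 + 64\right) + 65}{2} = \frac{5}{2} + \frac{62 + 65}{2} = \frac{5}{2} + \frac{1}{2} \cdot 127 = \frac{5}{2} + \frac{127}{2} = 66$)
$f{\left(t \right)} = 51 + t^{2}$ ($f{\left(t \right)} = t^{2} + 51 = 51 + t^{2}$)
$\frac{1}{h{\left(T \right)} + f{\left(-13 \right)}} = \frac{1}{66 + \left(51 + \left(-13\right)^{2}\right)} = \frac{1}{66 + \left(51 + 169\right)} = \frac{1}{66 + 220} = \frac{1}{286}$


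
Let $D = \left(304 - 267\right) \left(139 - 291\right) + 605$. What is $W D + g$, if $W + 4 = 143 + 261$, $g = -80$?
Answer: $-2007680$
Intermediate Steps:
$D = -5019$ ($D = 37 \left(-152\right) + 605 = -5624 + 605 = -5019$)
$W = 400$ ($W = -4 + \left(143 + 261\right) = -4 + 404 = 400$)
$W D + g = 400 \left(-5019\right) - 80 = -2007600 - 80 = -2007680$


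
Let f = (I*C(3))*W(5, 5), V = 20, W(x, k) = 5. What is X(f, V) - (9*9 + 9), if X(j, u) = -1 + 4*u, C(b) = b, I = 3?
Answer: -11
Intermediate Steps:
f = 45 (f = (3*3)*5 = 9*5 = 45)
X(f, V) - (9*9 + 9) = (-1 + 4*20) - (9*9 + 9) = (-1 + 80) - (81 + 9) = 79 - 1*90 = 79 - 90 = -11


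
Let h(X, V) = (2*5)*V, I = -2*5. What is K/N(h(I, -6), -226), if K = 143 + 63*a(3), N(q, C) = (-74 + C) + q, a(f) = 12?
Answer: -899/360 ≈ -2.4972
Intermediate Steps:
I = -10
h(X, V) = 10*V
N(q, C) = -74 + C + q
K = 899 (K = 143 + 63*12 = 143 + 756 = 899)
K/N(h(I, -6), -226) = 899/(-74 - 226 + 10*(-6)) = 899/(-74 - 226 - 60) = 899/(-360) = 899*(-1/360) = -899/360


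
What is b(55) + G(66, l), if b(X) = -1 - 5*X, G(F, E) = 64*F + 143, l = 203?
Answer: 4091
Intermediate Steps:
G(F, E) = 143 + 64*F
b(55) + G(66, l) = (-1 - 5*55) + (143 + 64*66) = (-1 - 275) + (143 + 4224) = -276 + 4367 = 4091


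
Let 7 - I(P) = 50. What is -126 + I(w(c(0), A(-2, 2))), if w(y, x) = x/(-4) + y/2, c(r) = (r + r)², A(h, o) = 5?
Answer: -169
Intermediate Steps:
c(r) = 4*r² (c(r) = (2*r)² = 4*r²)
w(y, x) = y/2 - x/4 (w(y, x) = x*(-¼) + y*(½) = -x/4 + y/2 = y/2 - x/4)
I(P) = -43 (I(P) = 7 - 1*50 = 7 - 50 = -43)
-126 + I(w(c(0), A(-2, 2))) = -126 - 43 = -169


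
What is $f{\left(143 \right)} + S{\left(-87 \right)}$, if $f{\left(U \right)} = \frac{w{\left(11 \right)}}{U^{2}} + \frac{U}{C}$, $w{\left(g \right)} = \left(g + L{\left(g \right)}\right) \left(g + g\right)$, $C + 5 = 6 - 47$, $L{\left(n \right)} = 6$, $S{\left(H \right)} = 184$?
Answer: $\frac{15470303}{85514} \approx 180.91$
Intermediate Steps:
$C = -46$ ($C = -5 + \left(6 - 47\right) = -5 - 41 = -46$)
$w{\left(g \right)} = 2 g \left(6 + g\right)$ ($w{\left(g \right)} = \left(g + 6\right) \left(g + g\right) = \left(6 + g\right) 2 g = 2 g \left(6 + g\right)$)
$f{\left(U \right)} = \frac{374}{U^{2}} - \frac{U}{46}$ ($f{\left(U \right)} = \frac{2 \cdot 11 \left(6 + 11\right)}{U^{2}} + \frac{U}{-46} = \frac{2 \cdot 11 \cdot 17}{U^{2}} + U \left(- \frac{1}{46}\right) = \frac{374}{U^{2}} - \frac{U}{46}$)
$f{\left(143 \right)} + S{\left(-87 \right)} = \left(\frac{374}{20449} - \frac{143}{46}\right) + 184 = \left(374 \cdot \frac{1}{20449} - \frac{143}{46}\right) + 184 = \left(\frac{34}{1859} - \frac{143}{46}\right) + 184 = - \frac{264273}{85514} + 184 = \frac{15470303}{85514}$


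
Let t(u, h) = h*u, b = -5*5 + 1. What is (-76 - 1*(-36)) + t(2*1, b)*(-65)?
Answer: 3080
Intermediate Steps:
b = -24 (b = -25 + 1 = -24)
(-76 - 1*(-36)) + t(2*1, b)*(-65) = (-76 - 1*(-36)) - 48*(-65) = (-76 + 36) - 24*2*(-65) = -40 - 48*(-65) = -40 + 3120 = 3080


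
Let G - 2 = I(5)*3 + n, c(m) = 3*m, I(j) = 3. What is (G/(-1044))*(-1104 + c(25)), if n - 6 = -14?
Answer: 343/116 ≈ 2.9569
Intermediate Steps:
n = -8 (n = 6 - 14 = -8)
G = 3 (G = 2 + (3*3 - 8) = 2 + (9 - 8) = 2 + 1 = 3)
(G/(-1044))*(-1104 + c(25)) = (3/(-1044))*(-1104 + 3*25) = (3*(-1/1044))*(-1104 + 75) = -1/348*(-1029) = 343/116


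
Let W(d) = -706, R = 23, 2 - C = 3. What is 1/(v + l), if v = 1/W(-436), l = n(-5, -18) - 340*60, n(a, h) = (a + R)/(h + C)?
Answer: -13414/273658327 ≈ -4.9017e-5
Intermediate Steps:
C = -1 (C = 2 - 1*3 = 2 - 3 = -1)
n(a, h) = (23 + a)/(-1 + h) (n(a, h) = (a + 23)/(h - 1) = (23 + a)/(-1 + h))
l = -387618/19 (l = (23 - 5)/(-1 - 18) - 340*60 = 18/(-19) - 20400 = -1/19*18 - 20400 = -18/19 - 20400 = -387618/19 ≈ -20401.)
v = -1/706 (v = 1/(-706) = -1/706 ≈ -0.0014164)
1/(v + l) = 1/(-1/706 - 387618/19) = 1/(-273658327/13414) = -13414/273658327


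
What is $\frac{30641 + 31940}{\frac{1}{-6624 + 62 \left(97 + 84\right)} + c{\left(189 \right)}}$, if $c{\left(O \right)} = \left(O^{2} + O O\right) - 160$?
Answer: $\frac{287747438}{327754637} \approx 0.87794$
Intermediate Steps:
$c{\left(O \right)} = -160 + 2 O^{2}$ ($c{\left(O \right)} = \left(O^{2} + O^{2}\right) - 160 = 2 O^{2} - 160 = -160 + 2 O^{2}$)
$\frac{30641 + 31940}{\frac{1}{-6624 + 62 \left(97 + 84\right)} + c{\left(189 \right)}} = \frac{30641 + 31940}{\frac{1}{-6624 + 62 \left(97 + 84\right)} - \left(160 - 2 \cdot 189^{2}\right)} = \frac{62581}{\frac{1}{-6624 + 62 \cdot 181} + \left(-160 + 2 \cdot 35721\right)} = \frac{62581}{\frac{1}{-6624 + 11222} + \left(-160 + 71442\right)} = \frac{62581}{\frac{1}{4598} + 71282} = \frac{62581}{\frac{327754637}{4598}} = 62581 \cdot \frac{4598}{327754637} = \frac{287747438}{327754637}$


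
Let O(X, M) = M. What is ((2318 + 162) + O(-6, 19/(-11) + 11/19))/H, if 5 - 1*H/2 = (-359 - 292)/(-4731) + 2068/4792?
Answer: 5151476672/18416101 ≈ 279.73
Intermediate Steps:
H = 8370955/944623 (H = 10 - 2*((-359 - 292)/(-4731) + 2068/4792) = 10 - 2*(-651*(-1/4731) + 2068*(1/4792)) = 10 - 2*(217/1577 + 517/1198) = 10 - 2*1075275/1889246 = 10 - 1075275/944623 = 8370955/944623 ≈ 8.8617)
((2318 + 162) + O(-6, 19/(-11) + 11/19))/H = ((2318 + 162) + (19/(-11) + 11/19))/(8370955/944623) = (2480 + (19*(-1/11) + 11*(1/19)))*(944623/8370955) = (2480 + (-19/11 + 11/19))*(944623/8370955) = (2480 - 240/209)*(944623/8370955) = (518080/209)*(944623/8370955) = 5151476672/18416101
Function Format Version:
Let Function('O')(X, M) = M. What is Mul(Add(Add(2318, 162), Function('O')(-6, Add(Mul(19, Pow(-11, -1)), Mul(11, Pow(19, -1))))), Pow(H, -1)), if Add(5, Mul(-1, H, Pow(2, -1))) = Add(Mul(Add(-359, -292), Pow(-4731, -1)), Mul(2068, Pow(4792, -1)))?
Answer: Rational(5151476672, 18416101) ≈ 279.73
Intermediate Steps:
H = Rational(8370955, 944623) (H = Add(10, Mul(-2, Add(Mul(Add(-359, -292), Pow(-4731, -1)), Mul(2068, Pow(4792, -1))))) = Add(10, Mul(-2, Add(Mul(-651, Rational(-1, 4731)), Mul(2068, Rational(1, 4792))))) = Add(10, Mul(-2, Add(Rational(217, 1577), Rational(517, 1198)))) = Add(10, Mul(-2, Rational(1075275, 1889246))) = Add(10, Rational(-1075275, 944623)) = Rational(8370955, 944623) ≈ 8.8617)
Mul(Add(Add(2318, 162), Function('O')(-6, Add(Mul(19, Pow(-11, -1)), Mul(11, Pow(19, -1))))), Pow(H, -1)) = Mul(Add(Add(2318, 162), Add(Mul(19, Pow(-11, -1)), Mul(11, Pow(19, -1)))), Pow(Rational(8370955, 944623), -1)) = Mul(Add(2480, Add(Mul(19, Rational(-1, 11)), Mul(11, Rational(1, 19)))), Rational(944623, 8370955)) = Mul(Add(2480, Add(Rational(-19, 11), Rational(11, 19))), Rational(944623, 8370955)) = Mul(Add(2480, Rational(-240, 209)), Rational(944623, 8370955)) = Mul(Rational(518080, 209), Rational(944623, 8370955)) = Rational(5151476672, 18416101)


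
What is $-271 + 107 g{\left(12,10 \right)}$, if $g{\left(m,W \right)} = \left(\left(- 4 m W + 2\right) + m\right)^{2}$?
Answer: $23235421$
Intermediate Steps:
$g{\left(m,W \right)} = \left(2 + m - 4 W m\right)^{2}$ ($g{\left(m,W \right)} = \left(\left(- 4 W m + 2\right) + m\right)^{2} = \left(\left(2 - 4 W m\right) + m\right)^{2} = \left(2 + m - 4 W m\right)^{2}$)
$-271 + 107 g{\left(12,10 \right)} = -271 + 107 \left(2 + 12 - 40 \cdot 12\right)^{2} = -271 + 107 \left(2 + 12 - 480\right)^{2} = -271 + 107 \left(-466\right)^{2} = -271 + 107 \cdot 217156 = -271 + 23235692 = 23235421$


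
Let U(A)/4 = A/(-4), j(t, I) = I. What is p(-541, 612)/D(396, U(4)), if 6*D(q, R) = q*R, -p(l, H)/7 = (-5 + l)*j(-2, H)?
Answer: -97461/11 ≈ -8860.1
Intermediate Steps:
p(l, H) = -7*H*(-5 + l) (p(l, H) = -7*(-5 + l)*H = -7*H*(-5 + l))
U(A) = -A (U(A) = 4*(A/(-4)) = 4*(A*(-¼)) = 4*(-A/4) = -A)
D(q, R) = R*q/6 (D(q, R) = (q*R)/6 = (R*q)/6 = R*q/6)
p(-541, 612)/D(396, U(4)) = (7*612*(5 - 1*(-541)))/(((⅙)*(-1*4)*396)) = (7*612*(5 + 541))/(((⅙)*(-4)*396)) = (7*612*546)/(-264) = 2339064*(-1/264) = -97461/11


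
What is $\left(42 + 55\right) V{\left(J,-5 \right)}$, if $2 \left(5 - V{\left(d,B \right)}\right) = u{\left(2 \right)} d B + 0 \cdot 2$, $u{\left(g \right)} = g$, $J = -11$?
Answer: $-4850$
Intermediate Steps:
$V{\left(d,B \right)} = 5 - B d$ ($V{\left(d,B \right)} = 5 - \frac{2 d B + 0 \cdot 2}{2} = 5 - \frac{2 B d + 0}{2} = 5 - \frac{2 B d}{2} = 5 - B d$)
$\left(42 + 55\right) V{\left(J,-5 \right)} = \left(42 + 55\right) \left(5 - \left(-5\right) \left(-11\right)\right) = 97 \left(5 - 55\right) = 97 \left(-50\right) = -4850$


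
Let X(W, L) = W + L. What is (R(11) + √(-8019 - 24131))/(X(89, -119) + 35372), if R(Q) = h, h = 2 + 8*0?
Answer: 1/17671 + 5*I*√1286/35342 ≈ 5.659e-5 + 0.0050734*I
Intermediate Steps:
h = 2 (h = 2 + 0 = 2)
R(Q) = 2
X(W, L) = L + W
(R(11) + √(-8019 - 24131))/(X(89, -119) + 35372) = (2 + √(-8019 - 24131))/((-119 + 89) + 35372) = (2 + √(-32150))/(-30 + 35372) = (2 + 5*I*√1286)/35342 = (2 + 5*I*√1286)*(1/35342) = 1/17671 + 5*I*√1286/35342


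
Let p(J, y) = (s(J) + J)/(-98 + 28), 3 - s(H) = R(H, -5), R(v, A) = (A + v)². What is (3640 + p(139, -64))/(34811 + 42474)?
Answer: 136307/2704975 ≈ 0.050391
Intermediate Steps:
s(H) = 3 - (-5 + H)²
p(J, y) = -3/70 - J/70 + (-5 + J)²/70 (p(J, y) = ((3 - (-5 + J)²) + J)/(-98 + 28) = (3 + J - (-5 + J)²)/(-70) = (3 + J - (-5 + J)²)*(-1/70) = -3/70 - J/70 + (-5 + J)²/70)
(3640 + p(139, -64))/(34811 + 42474) = (3640 + (-3/70 - 1/70*139 + (-5 + 139)²/70))/(34811 + 42474) = (3640 + (-3/70 - 139/70 + (1/70)*134²))/77285 = (3640 + (-3/70 - 139/70 + (1/70)*17956))*(1/77285) = (3640 + (-3/70 - 139/70 + 8978/35))*(1/77285) = (3640 + 8907/35)*(1/77285) = (136307/35)*(1/77285) = 136307/2704975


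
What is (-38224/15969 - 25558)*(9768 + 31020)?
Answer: -5549532697896/5323 ≈ -1.0426e+9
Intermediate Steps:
(-38224/15969 - 25558)*(9768 + 31020) = (-38224*1/15969 - 25558)*40788 = (-38224/15969 - 25558)*40788 = -408173926/15969*40788 = -5549532697896/5323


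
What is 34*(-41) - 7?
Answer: -1401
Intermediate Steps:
34*(-41) - 7 = -1394 - 7 = -1401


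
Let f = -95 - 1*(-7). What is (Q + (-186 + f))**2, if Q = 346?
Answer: 5184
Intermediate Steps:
f = -88 (f = -95 + 7 = -88)
(Q + (-186 + f))**2 = (346 + (-186 - 88))**2 = (346 - 274)**2 = 72**2 = 5184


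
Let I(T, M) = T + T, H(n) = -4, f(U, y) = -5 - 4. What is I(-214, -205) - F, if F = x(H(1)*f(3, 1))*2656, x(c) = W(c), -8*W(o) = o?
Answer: 11524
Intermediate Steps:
f(U, y) = -9
W(o) = -o/8
x(c) = -c/8
I(T, M) = 2*T
F = -11952 (F = -(-1)*(-9)/2*2656 = -⅛*36*2656 = -9/2*2656 = -11952)
I(-214, -205) - F = 2*(-214) - 1*(-11952) = -428 + 11952 = 11524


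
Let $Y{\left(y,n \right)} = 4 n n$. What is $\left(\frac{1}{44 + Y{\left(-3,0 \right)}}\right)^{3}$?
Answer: $\frac{1}{85184} \approx 1.1739 \cdot 10^{-5}$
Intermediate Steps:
$Y{\left(y,n \right)} = 4 n^{2}$
$\left(\frac{1}{44 + Y{\left(-3,0 \right)}}\right)^{3} = \left(\frac{1}{44 + 4 \cdot 0^{2}}\right)^{3} = \left(\frac{1}{44 + 4 \cdot 0}\right)^{3} = \left(\frac{1}{44 + 0}\right)^{3} = \left(\frac{1}{44}\right)^{3} = \frac{1}{85184}$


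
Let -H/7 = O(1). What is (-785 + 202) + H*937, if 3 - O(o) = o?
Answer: -13701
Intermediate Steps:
O(o) = 3 - o
H = -14 (H = -7*(3 - 1*1) = -7*(3 - 1) = -7*2 = -14)
(-785 + 202) + H*937 = (-785 + 202) - 14*937 = -583 - 13118 = -13701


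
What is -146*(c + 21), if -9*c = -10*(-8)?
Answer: -15914/9 ≈ -1768.2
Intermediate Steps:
c = -80/9 (c = -(-10)*(-8)/9 = -⅑*80 = -80/9 ≈ -8.8889)
-146*(c + 21) = -146*(-80/9 + 21) = -146*109/9 = -15914/9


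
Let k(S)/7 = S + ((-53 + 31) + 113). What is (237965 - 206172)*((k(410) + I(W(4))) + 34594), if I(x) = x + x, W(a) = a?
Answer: 1211599437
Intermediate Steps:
k(S) = 637 + 7*S (k(S) = 7*(S + ((-53 + 31) + 113)) = 7*(S + (-22 + 113)) = 7*(S + 91) = 7*(91 + S) = 637 + 7*S)
I(x) = 2*x
(237965 - 206172)*((k(410) + I(W(4))) + 34594) = (237965 - 206172)*(((637 + 7*410) + 2*4) + 34594) = 31793*(((637 + 2870) + 8) + 34594) = 31793*((3507 + 8) + 34594) = 31793*(3515 + 34594) = 31793*38109 = 1211599437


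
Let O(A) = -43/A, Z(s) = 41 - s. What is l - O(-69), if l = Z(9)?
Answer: 2165/69 ≈ 31.377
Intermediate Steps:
l = 32 (l = 41 - 1*9 = 41 - 9 = 32)
l - O(-69) = 32 - (-43)/(-69) = 32 - (-43)*(-1)/69 = 32 - 1*43/69 = 32 - 43/69 = 2165/69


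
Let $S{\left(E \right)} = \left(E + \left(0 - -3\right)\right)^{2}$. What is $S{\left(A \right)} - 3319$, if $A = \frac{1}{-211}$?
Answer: $- \frac{147365775}{44521} \approx -3310.0$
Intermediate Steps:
$A = - \frac{1}{211} \approx -0.0047393$
$S{\left(E \right)} = \left(3 + E\right)^{2}$ ($S{\left(E \right)} = \left(E + \left(0 + 3\right)\right)^{2} = \left(E + 3\right)^{2} = \left(3 + E\right)^{2}$)
$S{\left(A \right)} - 3319 = \left(3 - \frac{1}{211}\right)^{2} - 3319 = \left(\frac{632}{211}\right)^{2} + \left(-2034 + \left(-10763 + 9478\right)\right) = \frac{399424}{44521} - 3319 = - \frac{147365775}{44521}$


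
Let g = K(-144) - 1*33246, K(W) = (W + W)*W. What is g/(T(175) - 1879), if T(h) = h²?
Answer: 457/1597 ≈ 0.28616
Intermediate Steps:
K(W) = 2*W² (K(W) = (2*W)*W = 2*W²)
g = 8226 (g = 2*(-144)² - 1*33246 = 2*20736 - 33246 = 41472 - 33246 = 8226)
g/(T(175) - 1879) = 8226/(175² - 1879) = 8226/(30625 - 1879) = 8226/28746 = 8226*(1/28746) = 457/1597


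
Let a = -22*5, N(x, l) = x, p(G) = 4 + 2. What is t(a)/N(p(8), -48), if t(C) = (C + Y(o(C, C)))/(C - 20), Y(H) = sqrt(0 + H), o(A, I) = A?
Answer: 11/78 - I*sqrt(110)/780 ≈ 0.14103 - 0.013446*I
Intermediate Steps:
p(G) = 6
Y(H) = sqrt(H)
a = -110
t(C) = (C + sqrt(C))/(-20 + C) (t(C) = (C + sqrt(C))/(C - 20) = (C + sqrt(C))/(-20 + C))
t(a)/N(p(8), -48) = ((-110 + sqrt(-110))/(-20 - 110))/6 = ((-110 + I*sqrt(110))/(-130))*(1/6) = -(-110 + I*sqrt(110))/130*(1/6) = (11/13 - I*sqrt(110)/130)*(1/6) = 11/78 - I*sqrt(110)/780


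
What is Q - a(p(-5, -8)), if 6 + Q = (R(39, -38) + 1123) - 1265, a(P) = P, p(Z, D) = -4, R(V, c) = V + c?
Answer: -143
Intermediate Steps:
Q = -147 (Q = -6 + (((39 - 38) + 1123) - 1265) = -6 + ((1 + 1123) - 1265) = -6 + (1124 - 1265) = -6 - 141 = -147)
Q - a(p(-5, -8)) = -147 - 1*(-4) = -147 + 4 = -143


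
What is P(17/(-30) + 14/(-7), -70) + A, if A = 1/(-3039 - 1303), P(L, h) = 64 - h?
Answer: 581827/4342 ≈ 134.00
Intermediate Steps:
A = -1/4342 (A = 1/(-4342) = -1/4342 ≈ -0.00023031)
P(17/(-30) + 14/(-7), -70) + A = (64 - 1*(-70)) - 1/4342 = (64 + 70) - 1/4342 = 134 - 1/4342 = 581827/4342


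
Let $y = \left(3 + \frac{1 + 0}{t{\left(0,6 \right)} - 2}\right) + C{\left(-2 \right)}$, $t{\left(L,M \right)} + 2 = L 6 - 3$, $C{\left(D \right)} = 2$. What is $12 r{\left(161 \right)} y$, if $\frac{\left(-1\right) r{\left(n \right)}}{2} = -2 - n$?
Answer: $\frac{133008}{7} \approx 19001.0$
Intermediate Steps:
$t{\left(L,M \right)} = -5 + 6 L$ ($t{\left(L,M \right)} = -2 + \left(L 6 - 3\right) = -2 + \left(6 L - 3\right) = -2 + \left(-3 + 6 L\right) = -5 + 6 L$)
$r{\left(n \right)} = 4 + 2 n$ ($r{\left(n \right)} = - 2 \left(-2 - n\right) = 4 + 2 n$)
$y = \frac{34}{7}$ ($y = \left(3 + \frac{1 + 0}{\left(-5 + 6 \cdot 0\right) - 2}\right) + 2 = \left(3 + 1 \frac{1}{\left(-5 + 0\right) - 2}\right) + 2 = \left(3 + 1 \frac{1}{-5 - 2}\right) + 2 = \left(3 + 1 \frac{1}{-7}\right) + 2 = \left(3 + 1 \left(- \frac{1}{7}\right)\right) + 2 = \left(3 - \frac{1}{7}\right) + 2 = \frac{20}{7} + 2 = \frac{34}{7} \approx 4.8571$)
$12 r{\left(161 \right)} y = 12 \left(4 + 2 \cdot 161\right) \frac{34}{7} = 12 \left(4 + 322\right) \frac{34}{7} = 12 \cdot 326 \cdot \frac{34}{7} = 12 \cdot \frac{11084}{7} = \frac{133008}{7}$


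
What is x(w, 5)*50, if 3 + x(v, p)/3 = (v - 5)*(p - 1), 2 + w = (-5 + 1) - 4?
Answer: -9450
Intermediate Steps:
w = -10 (w = -2 + ((-5 + 1) - 4) = -2 + (-4 - 4) = -2 - 8 = -10)
x(v, p) = -9 + 3*(-1 + p)*(-5 + v) (x(v, p) = -9 + 3*((v - 5)*(p - 1)) = -9 + 3*((-5 + v)*(-1 + p)) = -9 + 3*((-1 + p)*(-5 + v)) = -9 + 3*(-1 + p)*(-5 + v))
x(w, 5)*50 = (6 - 15*5 - 3*(-10) + 3*5*(-10))*50 = (6 - 75 + 30 - 150)*50 = -189*50 = -9450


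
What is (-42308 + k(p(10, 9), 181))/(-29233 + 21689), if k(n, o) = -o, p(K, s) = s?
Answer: 42489/7544 ≈ 5.6322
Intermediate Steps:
(-42308 + k(p(10, 9), 181))/(-29233 + 21689) = (-42308 - 1*181)/(-29233 + 21689) = (-42308 - 181)/(-7544) = -42489*(-1/7544) = 42489/7544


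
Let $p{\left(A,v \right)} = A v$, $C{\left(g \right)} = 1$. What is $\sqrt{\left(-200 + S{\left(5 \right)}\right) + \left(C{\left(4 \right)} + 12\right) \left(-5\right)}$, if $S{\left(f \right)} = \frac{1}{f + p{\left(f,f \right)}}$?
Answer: $\frac{i \sqrt{238470}}{30} \approx 16.278 i$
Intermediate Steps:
$S{\left(f \right)} = \frac{1}{f + f^{2}}$ ($S{\left(f \right)} = \frac{1}{f + f f} = \frac{1}{f + f^{2}}$)
$\sqrt{\left(-200 + S{\left(5 \right)}\right) + \left(C{\left(4 \right)} + 12\right) \left(-5\right)} = \sqrt{\left(-200 + \frac{1}{5 \left(1 + 5\right)}\right) + \left(1 + 12\right) \left(-5\right)} = \sqrt{\left(-200 + \frac{1}{5 \cdot 6}\right) + 13 \left(-5\right)} = \sqrt{\left(-200 + \frac{1}{5} \cdot \frac{1}{6}\right) - 65} = \sqrt{\left(-200 + \frac{1}{30}\right) - 65} = \sqrt{- \frac{5999}{30} - 65} = \sqrt{- \frac{7949}{30}} = \frac{i \sqrt{238470}}{30}$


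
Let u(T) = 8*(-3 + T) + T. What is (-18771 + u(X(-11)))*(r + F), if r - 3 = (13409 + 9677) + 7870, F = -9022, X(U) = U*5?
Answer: -423164730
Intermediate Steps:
X(U) = 5*U
u(T) = -24 + 9*T (u(T) = (-24 + 8*T) + T = -24 + 9*T)
r = 30959 (r = 3 + ((13409 + 9677) + 7870) = 3 + (23086 + 7870) = 3 + 30956 = 30959)
(-18771 + u(X(-11)))*(r + F) = (-18771 + (-24 + 9*(5*(-11))))*(30959 - 9022) = (-18771 + (-24 + 9*(-55)))*21937 = (-18771 + (-24 - 495))*21937 = (-18771 - 519)*21937 = -19290*21937 = -423164730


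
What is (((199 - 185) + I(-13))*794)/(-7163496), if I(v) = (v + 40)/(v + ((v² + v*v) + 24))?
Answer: -1950461/1250030052 ≈ -0.0015603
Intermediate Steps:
I(v) = (40 + v)/(24 + v + 2*v²) (I(v) = (40 + v)/(v + ((v² + v²) + 24)) = (40 + v)/(v + (2*v² + 24)) = (40 + v)/(v + (24 + 2*v²)) = (40 + v)/(24 + v + 2*v²))
(((199 - 185) + I(-13))*794)/(-7163496) = (((199 - 185) + (40 - 13)/(24 - 13 + 2*(-13)²))*794)/(-7163496) = ((14 + 27/(24 - 13 + 2*169))*794)*(-1/7163496) = ((14 + 27/(24 - 13 + 338))*794)*(-1/7163496) = ((14 + 27/349)*794)*(-1/7163496) = ((4913/349)*794)*(-1/7163496) = (3900922/349)*(-1/7163496) = -1950461/1250030052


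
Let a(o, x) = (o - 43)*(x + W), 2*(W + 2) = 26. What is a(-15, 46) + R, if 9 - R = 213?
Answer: -3510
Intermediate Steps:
R = -204 (R = 9 - 1*213 = 9 - 213 = -204)
W = 11 (W = -2 + (½)*26 = -2 + 13 = 11)
a(o, x) = (-43 + o)*(11 + x) (a(o, x) = (o - 43)*(x + 11) = (-43 + o)*(11 + x))
a(-15, 46) + R = (-473 - 43*46 + 11*(-15) - 15*46) - 204 = (-473 - 1978 - 165 - 690) - 204 = -3306 - 204 = -3510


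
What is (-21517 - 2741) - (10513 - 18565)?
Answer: -16206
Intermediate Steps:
(-21517 - 2741) - (10513 - 18565) = -24258 - 1*(-8052) = -24258 + 8052 = -16206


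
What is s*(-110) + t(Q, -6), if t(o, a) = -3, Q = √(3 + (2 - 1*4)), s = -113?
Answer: 12427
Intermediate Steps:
Q = 1 (Q = √(3 + (2 - 4)) = √(3 - 2) = √1 = 1)
s*(-110) + t(Q, -6) = -113*(-110) - 3 = 12430 - 3 = 12427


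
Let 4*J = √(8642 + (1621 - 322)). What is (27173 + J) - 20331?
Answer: 6842 + √9941/4 ≈ 6866.9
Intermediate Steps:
J = √9941/4 (J = √(8642 + (1621 - 322))/4 = √(8642 + 1299)/4 = √9941/4 ≈ 24.926)
(27173 + J) - 20331 = (27173 + √9941/4) - 20331 = 6842 + √9941/4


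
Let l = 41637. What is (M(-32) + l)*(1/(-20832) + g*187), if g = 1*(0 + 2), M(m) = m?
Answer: 324151503035/20832 ≈ 1.5560e+7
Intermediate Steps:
g = 2 (g = 1*2 = 2)
(M(-32) + l)*(1/(-20832) + g*187) = (-32 + 41637)*(1/(-20832) + 2*187) = 41605*(-1/20832 + 374) = 41605*(7791167/20832) = 324151503035/20832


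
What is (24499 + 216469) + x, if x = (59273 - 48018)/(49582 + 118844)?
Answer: 40585287623/168426 ≈ 2.4097e+5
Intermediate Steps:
x = 11255/168426 ≈ 0.066825
(24499 + 216469) + x = (24499 + 216469) + 11255/168426 = 240968 + 11255/168426 = 40585287623/168426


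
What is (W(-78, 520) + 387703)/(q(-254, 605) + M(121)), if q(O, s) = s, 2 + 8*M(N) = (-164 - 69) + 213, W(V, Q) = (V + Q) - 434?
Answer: 516948/803 ≈ 643.77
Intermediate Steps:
W(V, Q) = -434 + Q + V (W(V, Q) = (Q + V) - 434 = -434 + Q + V)
M(N) = -11/4 (M(N) = -1/4 + ((-164 - 69) + 213)/8 = -1/4 + (-233 + 213)/8 = -1/4 + (1/8)*(-20) = -1/4 - 5/2 = -11/4)
(W(-78, 520) + 387703)/(q(-254, 605) + M(121)) = ((-434 + 520 - 78) + 387703)/(605 - 11/4) = (8 + 387703)/(2409/4) = 387711*(4/2409) = 516948/803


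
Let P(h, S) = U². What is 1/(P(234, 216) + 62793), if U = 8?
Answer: 1/62857 ≈ 1.5909e-5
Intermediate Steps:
P(h, S) = 64 (P(h, S) = 8² = 64)
1/(P(234, 216) + 62793) = 1/(64 + 62793) = 1/62857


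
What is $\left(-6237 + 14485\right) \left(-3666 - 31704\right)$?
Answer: $-291731760$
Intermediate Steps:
$\left(-6237 + 14485\right) \left(-3666 - 31704\right) = 8248 \left(-35370\right) = -291731760$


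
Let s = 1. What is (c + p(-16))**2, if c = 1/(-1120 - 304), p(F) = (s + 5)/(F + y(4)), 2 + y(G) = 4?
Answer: 18309841/99361024 ≈ 0.18428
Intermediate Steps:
y(G) = 2 (y(G) = -2 + 4 = 2)
p(F) = 6/(2 + F) (p(F) = (1 + 5)/(F + 2) = 6/(2 + F))
c = -1/1424 (c = 1/(-1424) = -1/1424 ≈ -0.00070225)
(c + p(-16))**2 = (-1/1424 + 6/(2 - 16))**2 = (-1/1424 + 6/(-14))**2 = (-1/1424 + 6*(-1/14))**2 = (-1/1424 - 3/7)**2 = (-4279/9968)**2 = 18309841/99361024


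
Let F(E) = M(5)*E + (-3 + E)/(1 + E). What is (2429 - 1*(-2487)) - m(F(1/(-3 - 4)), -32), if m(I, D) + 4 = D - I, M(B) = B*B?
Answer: 103840/21 ≈ 4944.8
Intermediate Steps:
M(B) = B²
F(E) = 25*E + (-3 + E)/(1 + E) (F(E) = 5²*E + (-3 + E)/(1 + E) = 25*E + (-3 + E)/(1 + E))
m(I, D) = -4 + D - I (m(I, D) = -4 + (D - I) = -4 + D - I)
(2429 - 1*(-2487)) - m(F(1/(-3 - 4)), -32) = (2429 - 1*(-2487)) - (-4 - 32 - (-3 + 25*(1/(-3 - 4))² + 26/(-3 - 4))/(1 + 1/(-3 - 4))) = (2429 + 2487) - (-4 - 32 - (-3 + 25*(1/(-7))² + 26/(-7))/(1 + 1/(-7))) = 4916 - (-4 - 32 - (-3 + 25*(-⅐)² + 26*(-⅐))/(1 - ⅐)) = 4916 - (-4 - 32 - (-3 + 25*(1/49) - 26/7)/6/7) = 4916 - (-4 - 32 - 7*(-3 + 25/49 - 26/7)/6) = 4916 - (-4 - 32 - 7*(-304)/(6*49)) = 4916 - (-4 - 32 - 1*(-152/21)) = 4916 - (-4 - 32 + 152/21) = 4916 - 1*(-604/21) = 4916 + 604/21 = 103840/21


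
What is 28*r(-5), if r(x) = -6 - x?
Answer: -28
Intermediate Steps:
28*r(-5) = 28*(-6 - 1*(-5)) = 28*(-6 + 5) = 28*(-1) = -28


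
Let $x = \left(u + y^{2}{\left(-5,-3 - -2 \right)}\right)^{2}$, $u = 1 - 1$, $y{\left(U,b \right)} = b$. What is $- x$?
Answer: $-1$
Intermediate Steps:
$u = 0$ ($u = 1 - 1 = 0$)
$x = 1$ ($x = \left(0 + \left(-3 - -2\right)^{2}\right)^{2} = \left(0 + \left(-3 + 2\right)^{2}\right)^{2} = \left(0 + \left(-1\right)^{2}\right)^{2} = \left(0 + 1\right)^{2} = 1^{2} = 1$)
$- x = \left(-1\right) 1 = -1$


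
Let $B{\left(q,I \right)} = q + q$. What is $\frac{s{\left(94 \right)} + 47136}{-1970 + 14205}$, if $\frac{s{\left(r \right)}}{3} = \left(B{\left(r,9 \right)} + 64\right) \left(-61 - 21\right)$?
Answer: $- \frac{14856}{12235} \approx -1.2142$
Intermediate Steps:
$B{\left(q,I \right)} = 2 q$
$s{\left(r \right)} = -15744 - 492 r$ ($s{\left(r \right)} = 3 \left(2 r + 64\right) \left(-61 - 21\right) = 3 \left(64 + 2 r\right) \left(-82\right) = 3 \left(-5248 - 164 r\right) = -15744 - 492 r$)
$\frac{s{\left(94 \right)} + 47136}{-1970 + 14205} = \frac{\left(-15744 - 46248\right) + 47136}{-1970 + 14205} = \frac{\left(-15744 - 46248\right) + 47136}{12235} = \left(-61992 + 47136\right) \frac{1}{12235} = \left(-14856\right) \frac{1}{12235} = - \frac{14856}{12235}$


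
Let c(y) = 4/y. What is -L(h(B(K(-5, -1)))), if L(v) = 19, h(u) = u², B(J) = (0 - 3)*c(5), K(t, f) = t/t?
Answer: -19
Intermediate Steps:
K(t, f) = 1
B(J) = -12/5 (B(J) = (0 - 3)*(4/5) = -12/5)
-L(h(B(K(-5, -1)))) = -1*19 = -19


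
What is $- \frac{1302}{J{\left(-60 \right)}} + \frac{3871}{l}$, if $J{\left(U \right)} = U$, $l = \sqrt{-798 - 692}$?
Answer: $\frac{217}{10} - \frac{3871 i \sqrt{1490}}{1490} \approx 21.7 - 100.28 i$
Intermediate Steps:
$l = i \sqrt{1490}$ ($l = \sqrt{-1490} = i \sqrt{1490} \approx 38.601 i$)
$- \frac{1302}{J{\left(-60 \right)}} + \frac{3871}{l} = - \frac{1302}{-60} + \frac{3871}{i \sqrt{1490}} = \left(-1302\right) \left(- \frac{1}{60}\right) + 3871 \left(- \frac{i \sqrt{1490}}{1490}\right) = \frac{217}{10} - \frac{3871 i \sqrt{1490}}{1490}$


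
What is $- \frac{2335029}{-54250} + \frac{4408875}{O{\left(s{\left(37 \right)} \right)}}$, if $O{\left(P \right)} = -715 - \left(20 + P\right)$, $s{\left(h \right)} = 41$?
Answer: $- \frac{118684743123}{21049000} \approx -5638.5$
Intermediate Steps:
$O{\left(P \right)} = -735 - P$ ($O{\left(P \right)} = -715 - \left(20 + P\right) = -735 - P$)
$- \frac{2335029}{-54250} + \frac{4408875}{O{\left(s{\left(37 \right)} \right)}} = - \frac{2335029}{-54250} + \frac{4408875}{-735 - 41} = \left(-2335029\right) \left(- \frac{1}{54250}\right) + \frac{4408875}{-735 - 41} = \frac{2335029}{54250} + \frac{4408875}{-776} = \frac{2335029}{54250} + 4408875 \left(- \frac{1}{776}\right) = \frac{2335029}{54250} - \frac{4408875}{776} = - \frac{118684743123}{21049000}$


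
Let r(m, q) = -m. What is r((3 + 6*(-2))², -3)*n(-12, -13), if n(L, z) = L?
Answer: 972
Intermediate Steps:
r((3 + 6*(-2))², -3)*n(-12, -13) = -(3 + 6*(-2))²*(-12) = -(3 - 12)²*(-12) = -1*(-9)²*(-12) = -1*81*(-12) = -81*(-12) = 972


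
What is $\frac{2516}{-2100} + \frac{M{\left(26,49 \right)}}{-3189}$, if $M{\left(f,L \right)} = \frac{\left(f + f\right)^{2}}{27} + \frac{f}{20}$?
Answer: $- \frac{37064543}{30136050} \approx -1.2299$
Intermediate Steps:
$M{\left(f,L \right)} = \frac{f}{20} + \frac{4 f^{2}}{27}$ ($M{\left(f,L \right)} = \left(2 f\right)^{2} \cdot \frac{1}{27} + f \frac{1}{20} = 4 f^{2} \cdot \frac{1}{27} + \frac{f}{20} = \frac{4 f^{2}}{27} + \frac{f}{20} = \frac{f}{20} + \frac{4 f^{2}}{27}$)
$\frac{2516}{-2100} + \frac{M{\left(26,49 \right)}}{-3189} = \frac{2516}{-2100} + \frac{\frac{1}{540} \cdot 26 \left(27 + 80 \cdot 26\right)}{-3189} = 2516 \left(- \frac{1}{2100}\right) + \frac{1}{540} \cdot 26 \left(27 + 2080\right) \left(- \frac{1}{3189}\right) = - \frac{629}{525} + \frac{1}{540} \cdot 26 \cdot 2107 \left(- \frac{1}{3189}\right) = - \frac{629}{525} + \frac{27391}{270} \left(- \frac{1}{3189}\right) = - \frac{629}{525} - \frac{27391}{861030} = - \frac{37064543}{30136050}$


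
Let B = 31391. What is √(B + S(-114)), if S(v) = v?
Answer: √31277 ≈ 176.85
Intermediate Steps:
√(B + S(-114)) = √(31391 - 114) = √31277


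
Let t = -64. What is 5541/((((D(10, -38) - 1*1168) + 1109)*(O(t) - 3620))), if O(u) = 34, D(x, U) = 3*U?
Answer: 5541/620378 ≈ 0.0089317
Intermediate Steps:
5541/((((D(10, -38) - 1*1168) + 1109)*(O(t) - 3620))) = 5541/((((3*(-38) - 1*1168) + 1109)*(34 - 3620))) = 5541/((((-114 - 1168) + 1109)*(-3586))) = 5541/(((-1282 + 1109)*(-3586))) = 5541/((-173*(-3586))) = 5541/620378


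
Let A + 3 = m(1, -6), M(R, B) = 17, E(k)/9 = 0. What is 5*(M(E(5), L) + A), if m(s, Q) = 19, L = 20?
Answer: 165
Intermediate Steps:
E(k) = 0 (E(k) = 9*0 = 0)
A = 16 (A = -3 + 19 = 16)
5*(M(E(5), L) + A) = 5*(17 + 16) = 5*33 = 165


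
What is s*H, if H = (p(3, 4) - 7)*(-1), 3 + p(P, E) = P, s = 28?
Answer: 196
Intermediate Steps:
p(P, E) = -3 + P
H = 7 (H = ((-3 + 3) - 7)*(-1) = (0 - 7)*(-1) = -7*(-1) = 7)
s*H = 28*7 = 196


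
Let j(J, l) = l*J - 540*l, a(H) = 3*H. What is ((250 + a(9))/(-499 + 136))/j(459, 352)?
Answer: 277/10349856 ≈ 2.6764e-5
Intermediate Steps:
j(J, l) = -540*l + J*l (j(J, l) = J*l - 540*l = -540*l + J*l)
((250 + a(9))/(-499 + 136))/j(459, 352) = ((250 + 3*9)/(-499 + 136))/((352*(-540 + 459))) = ((250 + 27)/(-363))/((352*(-81))) = -1/363*277/(-28512) = -277/363*(-1/28512) = 277/10349856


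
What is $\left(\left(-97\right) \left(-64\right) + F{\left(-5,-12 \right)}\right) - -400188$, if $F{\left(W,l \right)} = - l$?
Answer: $406408$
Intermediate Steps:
$\left(\left(-97\right) \left(-64\right) + F{\left(-5,-12 \right)}\right) - -400188 = \left(\left(-97\right) \left(-64\right) - -12\right) - -400188 = \left(6208 + 12\right) + 400188 = 6220 + 400188 = 406408$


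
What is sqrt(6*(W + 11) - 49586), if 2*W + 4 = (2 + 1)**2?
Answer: I*sqrt(49505) ≈ 222.5*I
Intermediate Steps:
W = 5/2 (W = -2 + (2 + 1)**2/2 = -2 + (1/2)*3**2 = -2 + (1/2)*9 = -2 + 9/2 = 5/2 ≈ 2.5000)
sqrt(6*(W + 11) - 49586) = sqrt(6*(5/2 + 11) - 49586) = sqrt(6*(27/2) - 49586) = sqrt(81 - 49586) = sqrt(-49505) = I*sqrt(49505)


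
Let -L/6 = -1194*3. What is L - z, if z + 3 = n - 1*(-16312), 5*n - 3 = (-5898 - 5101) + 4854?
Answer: 32057/5 ≈ 6411.4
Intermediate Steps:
n = -6142/5 (n = ⅗ + ((-5898 - 5101) + 4854)/5 = ⅗ + (-10999 + 4854)/5 = ⅗ + (⅕)*(-6145) = ⅗ - 1229 = -6142/5 ≈ -1228.4)
L = 21492 (L = -(-7164)*3 = -6*(-3582) = 21492)
z = 75403/5 (z = -3 + (-6142/5 - 1*(-16312)) = -3 + (-6142/5 + 16312) = -3 + 75418/5 = 75403/5 ≈ 15081.)
L - z = 21492 - 1*75403/5 = 21492 - 75403/5 = 32057/5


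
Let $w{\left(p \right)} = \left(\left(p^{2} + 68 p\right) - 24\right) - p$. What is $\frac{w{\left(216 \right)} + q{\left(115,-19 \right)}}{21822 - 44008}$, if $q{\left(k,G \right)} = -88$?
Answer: $- \frac{30508}{11093} \approx -2.7502$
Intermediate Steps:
$w{\left(p \right)} = -24 + p^{2} + 67 p$ ($w{\left(p \right)} = \left(-24 + p^{2} + 68 p\right) - p = -24 + p^{2} + 67 p$)
$\frac{w{\left(216 \right)} + q{\left(115,-19 \right)}}{21822 - 44008} = \frac{\left(-24 + 216^{2} + 67 \cdot 216\right) - 88}{21822 - 44008} = \frac{\left(-24 + 46656 + 14472\right) - 88}{-22186} = \left(61104 - 88\right) \left(- \frac{1}{22186}\right) = 61016 \left(- \frac{1}{22186}\right) = - \frac{30508}{11093}$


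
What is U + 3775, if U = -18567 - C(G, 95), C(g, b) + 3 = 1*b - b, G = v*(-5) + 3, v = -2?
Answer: -14789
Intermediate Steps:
G = 13 (G = -2*(-5) + 3 = 10 + 3 = 13)
C(g, b) = -3 (C(g, b) = -3 + (1*b - b) = -3 + (b - b) = -3 + 0 = -3)
U = -18564 (U = -18567 - 1*(-3) = -18567 + 3 = -18564)
U + 3775 = -18564 + 3775 = -14789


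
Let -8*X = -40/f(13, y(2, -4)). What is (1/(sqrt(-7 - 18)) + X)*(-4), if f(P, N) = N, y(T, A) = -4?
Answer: 5 + 4*I/5 ≈ 5.0 + 0.8*I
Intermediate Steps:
X = -5/4 (X = -(-5)/(-4) = -(-5)*(-1)/4 = -1/8*10 = -5/4 ≈ -1.2500)
(1/(sqrt(-7 - 18)) + X)*(-4) = (1/(sqrt(-7 - 18)) - 5/4)*(-4) = (1/(sqrt(-25)) - 5/4)*(-4) = (1/(5*I) - 5/4)*(-4) = (-I/5 - 5/4)*(-4) = (-5/4 - I/5)*(-4) = 5 + 4*I/5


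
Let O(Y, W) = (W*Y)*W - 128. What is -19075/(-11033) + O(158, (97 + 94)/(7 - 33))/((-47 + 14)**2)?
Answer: 387282095/41020694 ≈ 9.4411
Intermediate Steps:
O(Y, W) = -128 + Y*W**2 (O(Y, W) = Y*W**2 - 128 = -128 + Y*W**2)
-19075/(-11033) + O(158, (97 + 94)/(7 - 33))/((-47 + 14)**2) = -19075/(-11033) + (-128 + 158*((97 + 94)/(7 - 33))**2)/((-47 + 14)**2) = -19075*(-1/11033) + (-128 + 158*(191/(-26))**2)/((-33)**2) = 19075/11033 + (-128 + 158*(191*(-1/26))**2)/1089 = 19075/11033 + (-128 + 158*(-191/26)**2)*(1/1089) = 19075/11033 + (-128 + 158*(36481/676))*(1/1089) = 19075/11033 + (-128 + 2881999/338)*(1/1089) = 19075/11033 + (2838735/338)*(1/1089) = 19075/11033 + 315415/40898 = 387282095/41020694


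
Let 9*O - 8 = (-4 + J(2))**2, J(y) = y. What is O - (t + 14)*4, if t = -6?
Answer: -92/3 ≈ -30.667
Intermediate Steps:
O = 4/3 (O = 8/9 + (-4 + 2)**2/9 = 8/9 + (1/9)*(-2)**2 = 8/9 + (1/9)*4 = 8/9 + 4/9 = 4/3 ≈ 1.3333)
O - (t + 14)*4 = 4/3 - (-6 + 14)*4 = 4/3 - 8*4 = 4/3 - 1*32 = 4/3 - 32 = -92/3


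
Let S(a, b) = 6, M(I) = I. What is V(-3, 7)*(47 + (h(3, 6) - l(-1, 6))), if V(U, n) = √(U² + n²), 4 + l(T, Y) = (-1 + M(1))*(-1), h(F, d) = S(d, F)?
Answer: 57*√58 ≈ 434.10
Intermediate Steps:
h(F, d) = 6
l(T, Y) = -4 (l(T, Y) = -4 + (-1 + 1)*(-1) = -4 + 0*(-1) = -4 + 0 = -4)
V(-3, 7)*(47 + (h(3, 6) - l(-1, 6))) = √((-3)² + 7²)*(47 + (6 - 1*(-4))) = √(9 + 49)*(47 + (6 + 4)) = √58*(47 + 10) = √58*57 = 57*√58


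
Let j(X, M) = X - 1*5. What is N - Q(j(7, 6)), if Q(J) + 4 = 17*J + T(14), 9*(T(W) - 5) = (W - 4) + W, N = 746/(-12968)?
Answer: -733811/19452 ≈ -37.724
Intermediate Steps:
N = -373/6484 (N = 746*(-1/12968) = -373/6484 ≈ -0.057526)
j(X, M) = -5 + X (j(X, M) = X - 5 = -5 + X)
T(W) = 41/9 + 2*W/9 (T(W) = 5 + ((W - 4) + W)/9 = 5 + ((-4 + W) + W)/9 = 5 + (-4 + 2*W)/9 = 5 + (-4/9 + 2*W/9) = 41/9 + 2*W/9)
Q(J) = 11/3 + 17*J (Q(J) = -4 + (17*J + (41/9 + (2/9)*14)) = -4 + (17*J + (41/9 + 28/9)) = -4 + (17*J + 23/3) = -4 + (23/3 + 17*J) = 11/3 + 17*J)
N - Q(j(7, 6)) = -373/6484 - (11/3 + 17*(-5 + 7)) = -373/6484 - (11/3 + 17*2) = -373/6484 - (11/3 + 34) = -373/6484 - 1*113/3 = -373/6484 - 113/3 = -733811/19452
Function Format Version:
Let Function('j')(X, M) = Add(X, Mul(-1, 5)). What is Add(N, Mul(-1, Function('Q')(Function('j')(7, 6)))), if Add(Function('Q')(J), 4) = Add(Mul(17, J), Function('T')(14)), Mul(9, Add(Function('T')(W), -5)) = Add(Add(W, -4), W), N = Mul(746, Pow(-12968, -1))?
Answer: Rational(-733811, 19452) ≈ -37.724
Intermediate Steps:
N = Rational(-373, 6484) (N = Mul(746, Rational(-1, 12968)) = Rational(-373, 6484) ≈ -0.057526)
Function('j')(X, M) = Add(-5, X) (Function('j')(X, M) = Add(X, -5) = Add(-5, X))
Function('T')(W) = Add(Rational(41, 9), Mul(Rational(2, 9), W)) (Function('T')(W) = Add(5, Mul(Rational(1, 9), Add(Add(W, -4), W))) = Add(5, Mul(Rational(1, 9), Add(Add(-4, W), W))) = Add(5, Mul(Rational(1, 9), Add(-4, Mul(2, W)))) = Add(5, Add(Rational(-4, 9), Mul(Rational(2, 9), W))) = Add(Rational(41, 9), Mul(Rational(2, 9), W)))
Function('Q')(J) = Add(Rational(11, 3), Mul(17, J)) (Function('Q')(J) = Add(-4, Add(Mul(17, J), Add(Rational(41, 9), Mul(Rational(2, 9), 14)))) = Add(-4, Add(Mul(17, J), Add(Rational(41, 9), Rational(28, 9)))) = Add(-4, Add(Mul(17, J), Rational(23, 3))) = Add(-4, Add(Rational(23, 3), Mul(17, J))) = Add(Rational(11, 3), Mul(17, J)))
Add(N, Mul(-1, Function('Q')(Function('j')(7, 6)))) = Add(Rational(-373, 6484), Mul(-1, Add(Rational(11, 3), Mul(17, Add(-5, 7))))) = Add(Rational(-373, 6484), Mul(-1, Add(Rational(11, 3), Mul(17, 2)))) = Add(Rational(-373, 6484), Mul(-1, Add(Rational(11, 3), 34))) = Add(Rational(-373, 6484), Mul(-1, Rational(113, 3))) = Add(Rational(-373, 6484), Rational(-113, 3)) = Rational(-733811, 19452)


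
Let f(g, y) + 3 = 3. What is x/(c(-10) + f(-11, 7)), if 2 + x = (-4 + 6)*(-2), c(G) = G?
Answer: ⅗ ≈ 0.60000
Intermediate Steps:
f(g, y) = 0 (f(g, y) = -3 + 3 = 0)
x = -6 (x = -2 + (-4 + 6)*(-2) = -2 + 2*(-2) = -2 - 4 = -6)
x/(c(-10) + f(-11, 7)) = -6/(-10 + 0) = -6/(-10) = -⅒*(-6) = ⅗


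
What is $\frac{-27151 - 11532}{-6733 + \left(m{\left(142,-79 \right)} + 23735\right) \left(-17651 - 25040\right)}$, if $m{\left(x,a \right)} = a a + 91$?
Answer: $\frac{38683}{1283597030} \approx 3.0136 \cdot 10^{-5}$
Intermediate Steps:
$m{\left(x,a \right)} = 91 + a^{2}$ ($m{\left(x,a \right)} = a^{2} + 91 = 91 + a^{2}$)
$\frac{-27151 - 11532}{-6733 + \left(m{\left(142,-79 \right)} + 23735\right) \left(-17651 - 25040\right)} = \frac{-27151 - 11532}{-6733 + \left(\left(91 + \left(-79\right)^{2}\right) + 23735\right) \left(-17651 - 25040\right)} = - \frac{38683}{-6733 + \left(\left(91 + 6241\right) + 23735\right) \left(-42691\right)} = - \frac{38683}{-6733 + \left(6332 + 23735\right) \left(-42691\right)} = - \frac{38683}{-6733 + 30067 \left(-42691\right)} = - \frac{38683}{-6733 - 1283590297} = - \frac{38683}{-1283597030} = \left(-38683\right) \left(- \frac{1}{1283597030}\right) = \frac{38683}{1283597030}$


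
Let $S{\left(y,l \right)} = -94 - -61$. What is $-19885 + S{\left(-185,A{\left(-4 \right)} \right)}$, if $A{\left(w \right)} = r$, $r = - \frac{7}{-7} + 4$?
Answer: $-19918$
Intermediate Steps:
$r = 5$ ($r = \left(-7\right) \left(- \frac{1}{7}\right) + 4 = 1 + 4 = 5$)
$A{\left(w \right)} = 5$
$S{\left(y,l \right)} = -33$ ($S{\left(y,l \right)} = -94 + 61 = -33$)
$-19885 + S{\left(-185,A{\left(-4 \right)} \right)} = -19885 - 33 = -19918$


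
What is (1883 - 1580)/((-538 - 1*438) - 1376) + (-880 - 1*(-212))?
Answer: -523813/784 ≈ -668.13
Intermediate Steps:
(1883 - 1580)/((-538 - 1*438) - 1376) + (-880 - 1*(-212)) = 303/((-538 - 438) - 1376) + (-880 + 212) = 303/(-976 - 1376) - 668 = 303/(-2352) - 668 = 303*(-1/2352) - 668 = -101/784 - 668 = -523813/784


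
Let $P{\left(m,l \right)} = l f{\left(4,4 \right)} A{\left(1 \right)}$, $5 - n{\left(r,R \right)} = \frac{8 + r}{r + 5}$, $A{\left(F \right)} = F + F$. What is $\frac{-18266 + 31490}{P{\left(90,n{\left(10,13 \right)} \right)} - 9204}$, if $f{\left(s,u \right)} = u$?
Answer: $- \frac{16530}{11467} \approx -1.4415$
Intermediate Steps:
$A{\left(F \right)} = 2 F$
$n{\left(r,R \right)} = 5 - \frac{8 + r}{5 + r}$ ($n{\left(r,R \right)} = 5 - \frac{8 + r}{r + 5} = 5 - \frac{8 + r}{5 + r}$)
$P{\left(m,l \right)} = 8 l$ ($P{\left(m,l \right)} = l 4 \cdot 2 \cdot 1 = 4 l 2 = 8 l$)
$\frac{-18266 + 31490}{P{\left(90,n{\left(10,13 \right)} \right)} - 9204} = \frac{-18266 + 31490}{8 \frac{17 + 4 \cdot 10}{5 + 10} - 9204} = \frac{13224}{8 \frac{17 + 40}{15} - 9204} = \frac{13224}{8 \cdot \frac{1}{15} \cdot 57 - 9204} = \frac{13224}{8 \cdot \frac{19}{5} - 9204} = \frac{13224}{\frac{152}{5} - 9204} = \frac{13224}{- \frac{45868}{5}} = 13224 \left(- \frac{5}{45868}\right) = - \frac{16530}{11467}$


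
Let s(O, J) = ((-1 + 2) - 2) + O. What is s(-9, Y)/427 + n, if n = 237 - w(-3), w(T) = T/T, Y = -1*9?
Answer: 100762/427 ≈ 235.98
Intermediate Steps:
Y = -9
w(T) = 1
s(O, J) = -1 + O (s(O, J) = (1 - 2) + O = -1 + O)
n = 236 (n = 237 - 1*1 = 237 - 1 = 236)
s(-9, Y)/427 + n = (-1 - 9)/427 + 236 = (1/427)*(-10) + 236 = -10/427 + 236 = 100762/427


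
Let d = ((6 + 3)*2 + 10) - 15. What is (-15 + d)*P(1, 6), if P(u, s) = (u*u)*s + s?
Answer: -24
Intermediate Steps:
d = 13 (d = (9*2 + 10) - 15 = (18 + 10) - 15 = 28 - 15 = 13)
P(u, s) = s + s*u**2 (P(u, s) = u**2*s + s = s*u**2 + s = s + s*u**2)
(-15 + d)*P(1, 6) = (-15 + 13)*(6*(1 + 1**2)) = -12*(1 + 1) = -12*2 = -2*12 = -24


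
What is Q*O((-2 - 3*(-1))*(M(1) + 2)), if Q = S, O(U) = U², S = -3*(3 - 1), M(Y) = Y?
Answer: -54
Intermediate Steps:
S = -6 (S = -3*2 = -6)
Q = -6
Q*O((-2 - 3*(-1))*(M(1) + 2)) = -6*(1 + 2)²*(-2 - 3*(-1))² = -6*9*(-2 + 3)² = -6*(1*3)² = -6*3² = -6*9 = -54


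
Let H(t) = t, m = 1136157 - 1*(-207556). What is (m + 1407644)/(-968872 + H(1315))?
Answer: -917119/322519 ≈ -2.8436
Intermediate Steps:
m = 1343713 (m = 1136157 + 207556 = 1343713)
(m + 1407644)/(-968872 + H(1315)) = (1343713 + 1407644)/(-968872 + 1315) = 2751357/(-967557) = 2751357*(-1/967557) = -917119/322519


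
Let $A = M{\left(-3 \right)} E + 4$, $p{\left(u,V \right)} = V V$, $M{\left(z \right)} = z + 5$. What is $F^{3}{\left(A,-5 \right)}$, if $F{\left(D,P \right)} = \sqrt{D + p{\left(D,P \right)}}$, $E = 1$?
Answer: $31 \sqrt{31} \approx 172.6$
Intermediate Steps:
$M{\left(z \right)} = 5 + z$
$p{\left(u,V \right)} = V^{2}$
$A = 6$ ($A = \left(5 - 3\right) 1 + 4 = 2 \cdot 1 + 4 = 2 + 4 = 6$)
$F{\left(D,P \right)} = \sqrt{D + P^{2}}$
$F^{3}{\left(A,-5 \right)} = \left(\sqrt{6 + \left(-5\right)^{2}}\right)^{3} = \left(\sqrt{6 + 25}\right)^{3} = \left(\sqrt{31}\right)^{3} = 31 \sqrt{31}$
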